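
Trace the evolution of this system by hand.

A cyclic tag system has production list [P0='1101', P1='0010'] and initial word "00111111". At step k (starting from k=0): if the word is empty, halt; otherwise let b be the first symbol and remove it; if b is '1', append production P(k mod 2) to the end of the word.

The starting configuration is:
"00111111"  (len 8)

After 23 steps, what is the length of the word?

41

t=0: "00111111"  (len 8)
t=1: "0111111"  (len 7)
t=2: "111111"  (len 6)
t=3: "111111101"  (len 9)
t=4: "111111010010"  (len 12)
t=5: "111110100101101"  (len 15)
t=6: "111101001011010010"  (len 18)
t=7: "111010010110100101101"  (len 21)
t=8: "110100101101001011010010"  (len 24)
t=9: "101001011010010110100101101"  (len 27)
t=10: "010010110100101101001011010010"  (len 30)
t=11: "10010110100101101001011010010"  (len 29)
t=12: "00101101001011010010110100100010"  (len 32)
t=13: "0101101001011010010110100100010"  (len 31)
t=14: "101101001011010010110100100010"  (len 30)
t=15: "011010010110100101101001000101101"  (len 33)
t=16: "11010010110100101101001000101101"  (len 32)
t=17: "10100101101001011010010001011011101"  (len 35)
t=18: "01001011010010110100100010110111010010"  (len 38)
t=19: "1001011010010110100100010110111010010"  (len 37)
t=20: "0010110100101101001000101101110100100010"  (len 40)
t=21: "010110100101101001000101101110100100010"  (len 39)
t=22: "10110100101101001000101101110100100010"  (len 38)
t=23: "01101001011010010001011011101001000101101"  (len 41)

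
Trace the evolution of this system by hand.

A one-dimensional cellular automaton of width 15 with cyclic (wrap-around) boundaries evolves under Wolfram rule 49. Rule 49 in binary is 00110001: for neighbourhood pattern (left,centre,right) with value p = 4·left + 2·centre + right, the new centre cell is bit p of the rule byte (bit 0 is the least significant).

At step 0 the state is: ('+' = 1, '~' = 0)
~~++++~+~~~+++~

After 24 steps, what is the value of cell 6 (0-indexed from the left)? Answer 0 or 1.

1

t=0: ~~++++~+~~~+++~
t=1: +~~~~~+~++~~~~+
t=2: ~++++~~+~~+++~~
t=3: ~~~~~+~~+~~~~++
t=4: ++++~~+~~+++~~~
t=5: ~~~~+~~+~~~~++~
t=6: +++~~+~~+++~~~+
t=7: ~~~+~~+~~~~++~~
t=8: ++~~+~~+++~~~++
t=9: ~~+~~+~~~~++~~~
t=10: +~~+~~+++~~~+++
t=11: ~+~~+~~~~++~~~~
t=12: ~~+~~+++~~~++++
t=13: +~~+~~~~++~~~~~
t=14: ~+~~+++~~~++++~
t=15: ~~+~~~~++~~~~~+
t=16: +~~+++~~~++++~~
t=17: ~+~~~~++~~~~~+~
t=18: ~~+++~~~++++~~+
t=19: +~~~~++~~~~~+~~
t=20: ~+++~~~++++~~+~
t=21: ~~~~++~~~~~+~~+
t=22: +++~~~++++~~+~~
t=23: ~~~++~~~~~+~~+~
t=24: ++~~~++++~~+~~+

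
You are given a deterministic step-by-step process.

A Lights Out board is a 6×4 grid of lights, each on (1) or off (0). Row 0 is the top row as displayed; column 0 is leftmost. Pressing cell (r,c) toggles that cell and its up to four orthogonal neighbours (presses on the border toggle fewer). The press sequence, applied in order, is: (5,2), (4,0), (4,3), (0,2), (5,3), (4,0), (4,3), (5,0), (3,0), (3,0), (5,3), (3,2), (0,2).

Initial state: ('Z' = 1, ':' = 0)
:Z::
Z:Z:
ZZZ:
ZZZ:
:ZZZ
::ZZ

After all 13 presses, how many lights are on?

12

step 0: :Z::
Z:Z:
ZZZ:
ZZZ:
:ZZZ
::ZZ
step 1: :Z::
Z:Z:
ZZZ:
ZZZ:
:Z:Z
:Z::
step 2: :Z::
Z:Z:
ZZZ:
:ZZ:
Z::Z
ZZ::
step 3: :Z::
Z:Z:
ZZZ:
:ZZZ
Z:Z:
ZZ:Z
step 4: ::ZZ
Z:::
ZZZ:
:ZZZ
Z:Z:
ZZ:Z
step 5: ::ZZ
Z:::
ZZZ:
:ZZZ
Z:ZZ
ZZZ:
step 6: ::ZZ
Z:::
ZZZ:
ZZZZ
:ZZZ
:ZZ:
step 7: ::ZZ
Z:::
ZZZ:
ZZZ:
:Z::
:ZZZ
step 8: ::ZZ
Z:::
ZZZ:
ZZZ:
ZZ::
Z:ZZ
step 9: ::ZZ
Z:::
:ZZ:
::Z:
:Z::
Z:ZZ
step 10: ::ZZ
Z:::
ZZZ:
ZZZ:
ZZ::
Z:ZZ
step 11: ::ZZ
Z:::
ZZZ:
ZZZ:
ZZ:Z
Z:::
step 12: ::ZZ
Z:::
ZZ::
Z::Z
ZZZZ
Z:::
step 13: :Z::
Z:Z:
ZZ::
Z::Z
ZZZZ
Z:::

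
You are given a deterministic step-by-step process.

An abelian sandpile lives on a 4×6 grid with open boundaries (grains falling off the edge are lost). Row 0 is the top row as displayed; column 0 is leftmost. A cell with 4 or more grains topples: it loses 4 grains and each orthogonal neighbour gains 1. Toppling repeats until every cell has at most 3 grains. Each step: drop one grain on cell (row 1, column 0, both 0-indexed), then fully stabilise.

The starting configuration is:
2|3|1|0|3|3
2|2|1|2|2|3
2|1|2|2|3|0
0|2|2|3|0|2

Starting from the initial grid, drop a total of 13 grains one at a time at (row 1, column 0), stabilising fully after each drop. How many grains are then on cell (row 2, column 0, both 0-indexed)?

step 0: 2|3|1|0|3|3
2|2|1|2|2|3
2|1|2|2|3|0
0|2|2|3|0|2
step 1: 2|3|1|0|3|3
3|2|1|2|2|3
2|1|2|2|3|0
0|2|2|3|0|2
step 2: 3|3|1|0|3|3
0|3|1|2|2|3
3|1|2|2|3|0
0|2|2|3|0|2
step 3: 3|3|1|0|3|3
1|3|1|2|2|3
3|1|2|2|3|0
0|2|2|3|0|2
step 4: 3|3|1|0|3|3
2|3|1|2|2|3
3|1|2|2|3|0
0|2|2|3|0|2
step 5: 3|3|1|0|3|3
3|3|1|2|2|3
3|1|2|2|3|0
0|2|2|3|0|2
step 6: 1|1|2|0|3|3
3|1|2|2|2|3
0|3|2|2|3|0
1|2|2|3|0|2
step 7: 2|1|2|0|3|3
0|2|2|2|2|3
1|3|2|2|3|0
1|2|2|3|0|2
step 8: 2|1|2|0|3|3
1|2|2|2|2|3
1|3|2|2|3|0
1|2|2|3|0|2
step 9: 2|1|2|0|3|3
2|2|2|2|2|3
1|3|2|2|3|0
1|2|2|3|0|2
step 10: 2|1|2|0|3|3
3|2|2|2|2|3
1|3|2|2|3|0
1|2|2|3|0|2
step 11: 3|1|2|0|3|3
0|3|2|2|2|3
2|3|2|2|3|0
1|2|2|3|0|2
step 12: 3|1|2|0|3|3
1|3|2|2|2|3
2|3|2|2|3|0
1|2|2|3|0|2
step 13: 3|1|2|0|3|3
2|3|2|2|2|3
2|3|2|2|3|0
1|2|2|3|0|2

2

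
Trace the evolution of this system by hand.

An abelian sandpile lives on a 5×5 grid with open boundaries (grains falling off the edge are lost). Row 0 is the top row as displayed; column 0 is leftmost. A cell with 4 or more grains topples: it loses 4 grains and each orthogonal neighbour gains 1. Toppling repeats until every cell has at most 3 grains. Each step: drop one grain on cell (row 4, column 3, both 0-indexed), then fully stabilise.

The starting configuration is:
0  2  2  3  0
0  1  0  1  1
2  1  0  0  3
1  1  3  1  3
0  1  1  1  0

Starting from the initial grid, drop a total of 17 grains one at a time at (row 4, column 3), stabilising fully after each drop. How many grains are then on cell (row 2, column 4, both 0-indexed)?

gen 0: 0  2  2  3  0
0  1  0  1  1
2  1  0  0  3
1  1  3  1  3
0  1  1  1  0
gen 1: 0  2  2  3  0
0  1  0  1  1
2  1  0  0  3
1  1  3  1  3
0  1  1  2  0
gen 2: 0  2  2  3  0
0  1  0  1  1
2  1  0  0  3
1  1  3  1  3
0  1  1  3  0
gen 3: 0  2  2  3  0
0  1  0  1  1
2  1  0  0  3
1  1  3  2  3
0  1  2  0  1
gen 4: 0  2  2  3  0
0  1  0  1  1
2  1  0  0  3
1  1  3  2  3
0  1  2  1  1
gen 5: 0  2  2  3  0
0  1  0  1  1
2  1  0  0  3
1  1  3  2  3
0  1  2  2  1
gen 6: 0  2  2  3  0
0  1  0  1  1
2  1  0  0  3
1  1  3  2  3
0  1  2  3  1
gen 7: 0  2  2  3  0
0  1  0  1  1
2  1  0  0  3
1  1  3  3  3
0  1  3  0  2
gen 8: 0  2  2  3  0
0  1  0  1  1
2  1  0  0  3
1  1  3  3  3
0  1  3  1  2
gen 9: 0  2  2  3  0
0  1  0  1  1
2  1  0  0  3
1  1  3  3  3
0  1  3  2  2
gen 10: 0  2  2  3  0
0  1  0  1  1
2  1  0  0  3
1  1  3  3  3
0  1  3  3  2
gen 11: 0  2  2  3  0
0  1  0  1  2
2  1  1  2  0
1  2  1  2  2
0  2  1  3  0
gen 12: 0  2  2  3  0
0  1  0  1  2
2  1  1  2  0
1  2  1  3  2
0  2  2  0  1
gen 13: 0  2  2  3  0
0  1  0  1  2
2  1  1  2  0
1  2  1  3  2
0  2  2  1  1
gen 14: 0  2  2  3  0
0  1  0  1  2
2  1  1  2  0
1  2  1  3  2
0  2  2  2  1
gen 15: 0  2  2  3  0
0  1  0  1  2
2  1  1  2  0
1  2  1  3  2
0  2  2  3  1
gen 16: 0  2  2  3  0
0  1  0  1  2
2  1  1  3  0
1  2  2  0  3
0  2  3  1  2
gen 17: 0  2  2  3  0
0  1  0  1  2
2  1  1  3  0
1  2  2  0  3
0  2  3  2  2

0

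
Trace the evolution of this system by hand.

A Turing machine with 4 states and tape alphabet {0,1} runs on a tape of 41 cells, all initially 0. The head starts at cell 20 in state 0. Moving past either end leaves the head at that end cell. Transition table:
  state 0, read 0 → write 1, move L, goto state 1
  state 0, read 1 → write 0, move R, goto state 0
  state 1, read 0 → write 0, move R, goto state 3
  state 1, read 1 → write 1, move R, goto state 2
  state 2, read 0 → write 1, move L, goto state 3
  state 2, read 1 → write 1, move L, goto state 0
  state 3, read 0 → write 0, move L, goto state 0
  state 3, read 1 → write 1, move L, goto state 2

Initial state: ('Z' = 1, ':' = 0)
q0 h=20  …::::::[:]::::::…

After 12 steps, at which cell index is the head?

14

t=0: q0 h=20  …::::::[:]::::::…
t=1: q1 h=19  …::::::[:]Z:::::…
t=2: q3 h=20  …::::::[Z]::::::…
t=3: q2 h=19  …::::::[:]Z:::::…
t=4: q3 h=18  …::::::[:]ZZ::::…
t=5: q0 h=17  …::::::[:]:ZZ:::…
t=6: q1 h=16  …::::::[:]Z:ZZ::…
t=7: q3 h=17  …::::::[Z]:ZZ:::…
t=8: q2 h=16  …::::::[:]Z:ZZ::…
t=9: q3 h=15  …::::::[:]ZZ:ZZ:…
t=10: q0 h=14  …::::::[:]:ZZ:ZZ…
t=11: q1 h=13  …::::::[:]Z:ZZ:Z…
t=12: q3 h=14  …::::::[Z]:ZZ:ZZ…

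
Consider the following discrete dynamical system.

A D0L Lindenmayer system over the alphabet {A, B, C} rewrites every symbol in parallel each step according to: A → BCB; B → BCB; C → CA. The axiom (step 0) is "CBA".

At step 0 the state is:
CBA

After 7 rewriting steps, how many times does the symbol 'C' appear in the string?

step 0: CBA
step 1: CABCBBCB
step 2: CABCBBCBCABCBBCBCABCB
step 3: CABCBBCBCABCBBCBCABCBCABCBBCBCABCBBCBCABCBCABCBBCBCABCB
step 4: CABCBBCBCABCBBCBCABCBCABCBBCBCABCBBCBCABCBCABCBBCBCABCBCAB…BCBBCBCABCBCABCBBCBCABCBCABCBBCBCABCBBCBCABCBCABCBBCBCABCB  (len 144)
step 5: CABCBBCBCABCBBCBCABCBCABCBBCBCABCBBCBCABCBCABCBBCBCABCBCAB…BCBBCBCABCBCABCBBCBCABCBCABCBBCBCABCBBCBCABCBCABCBBCBCABCB  (len 377)
step 6: CABCBBCBCABCBBCBCABCBCABCBBCBCABCBBCBCABCBCABCBBCBCABCBCAB…BCBBCBCABCBCABCBBCBCABCBCABCBBCBCABCBBCBCABCBCABCBBCBCABCB  (len 987)
step 7: CABCBBCBCABCBBCBCABCBCABCBBCBCABCBBCBCABCBCABCBBCBCABCBCAB…BCBBCBCABCBCABCBBCBCABCBCABCBBCBCABCBBCBCABCBCABCBBCBCABCB  (len 2584)

987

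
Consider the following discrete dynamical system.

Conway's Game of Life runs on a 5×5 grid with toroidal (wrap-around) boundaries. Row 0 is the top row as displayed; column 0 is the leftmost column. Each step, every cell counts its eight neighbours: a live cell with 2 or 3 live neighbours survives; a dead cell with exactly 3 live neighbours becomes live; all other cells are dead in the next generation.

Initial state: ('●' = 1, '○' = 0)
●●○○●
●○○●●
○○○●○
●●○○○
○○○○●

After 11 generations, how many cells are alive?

4

k=0  ●●○○●
●○○●●
○○○●○
●●○○○
○○○○●
k=1  ○●○○○
○●●●○
○●●●○
●○○○●
○○○○●
k=2  ●●○●○
●○○●○
○○○○○
●●●○●
○○○○●
k=3  ●●●●○
●●●○○
○○●●○
●●○●●
○○○○○
k=4  ●○○●●
●○○○○
○○○○○
●●○●●
○○○○○
k=5  ●○○○●
●○○○○
○●○○○
●○○○●
○●●○○
k=6  ●○○○●
●●○○●
○●○○●
●○●○○
○●○●○
k=7  ○○●●○
○●○●○
○○●●●
●○●●●
○●●●○
k=8  ○○○○●
○●○○○
○○○○○
●○○○○
●○○○○
k=9  ●○○○○
○○○○○
○○○○○
○○○○○
●○○○●
k=10  ●○○○●
○○○○○
○○○○○
○○○○○
●○○○●
k=11  ●○○○●
○○○○○
○○○○○
○○○○○
●○○○●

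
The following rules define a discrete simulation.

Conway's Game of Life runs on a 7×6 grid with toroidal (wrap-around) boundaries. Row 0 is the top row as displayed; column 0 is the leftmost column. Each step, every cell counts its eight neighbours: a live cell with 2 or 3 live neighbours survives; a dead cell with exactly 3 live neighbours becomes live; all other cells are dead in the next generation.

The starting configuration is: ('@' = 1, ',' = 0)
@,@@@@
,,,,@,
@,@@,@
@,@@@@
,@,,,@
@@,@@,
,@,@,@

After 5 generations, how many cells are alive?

4

k=0  @,@@@@
,,,,@,
@,@@,@
@,@@@@
,@,,,@
@@,@@,
,@,@,@
k=1  @@@,,,
,,,,,,
@,@,,,
,,,,,,
,,,,,,
,@,@,,
,,,,,,
k=2  ,@,,,,
@,@,,,
,,,,,,
,,,,,,
,,,,,,
,,,,,,
@,,,,,
k=3  @@,,,,
,@,,,,
,,,,,,
,,,,,,
,,,,,,
,,,,,,
,,,,,,
k=4  @@,,,,
@@,,,,
,,,,,,
,,,,,,
,,,,,,
,,,,,,
,,,,,,
k=5  @@,,,,
@@,,,,
,,,,,,
,,,,,,
,,,,,,
,,,,,,
,,,,,,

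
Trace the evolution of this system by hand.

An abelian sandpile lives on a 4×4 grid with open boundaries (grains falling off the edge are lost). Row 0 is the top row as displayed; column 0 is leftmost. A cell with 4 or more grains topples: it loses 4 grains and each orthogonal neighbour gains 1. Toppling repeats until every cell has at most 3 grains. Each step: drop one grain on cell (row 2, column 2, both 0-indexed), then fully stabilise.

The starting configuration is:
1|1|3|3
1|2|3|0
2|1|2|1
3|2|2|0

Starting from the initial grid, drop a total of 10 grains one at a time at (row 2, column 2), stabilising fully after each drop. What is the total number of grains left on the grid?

27

k=0  1|1|3|3
1|2|3|0
2|1|2|1
3|2|2|0
k=1  1|1|3|3
1|2|3|0
2|1|3|1
3|2|2|0
k=2  1|2|1|0
1|3|1|2
2|2|1|2
3|2|3|0
k=3  1|2|1|0
1|3|1|2
2|2|2|2
3|2|3|0
k=4  1|2|1|0
1|3|1|2
2|2|3|2
3|2|3|0
k=5  1|2|1|0
1|3|2|2
2|3|1|3
3|3|0|1
k=6  1|2|1|0
1|3|2|2
2|3|2|3
3|3|0|1
k=7  1|2|1|0
1|3|2|2
2|3|3|3
3|3|0|1
k=8  1|3|2|1
3|1|1|0
0|3|3|1
1|1|2|2
k=9  1|3|2|1
3|2|2|0
1|0|1|2
1|2|3|2
k=10  1|3|2|1
3|2|2|0
1|0|2|2
1|2|3|2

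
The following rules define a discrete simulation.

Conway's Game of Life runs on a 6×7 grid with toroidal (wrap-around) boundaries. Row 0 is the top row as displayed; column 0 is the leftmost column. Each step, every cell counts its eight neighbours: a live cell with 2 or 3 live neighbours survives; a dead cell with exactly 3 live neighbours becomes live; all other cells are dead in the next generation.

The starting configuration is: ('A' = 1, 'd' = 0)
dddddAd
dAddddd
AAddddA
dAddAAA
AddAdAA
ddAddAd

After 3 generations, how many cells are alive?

9

step 0: dddddAd
dAddddd
AAddddA
dAddAAA
AddAdAA
ddAddAd
step 1: ddddddd
dAddddA
dAAdddA
dAAdAdd
AAAAddd
dddddAd
step 2: ddddddd
dAAdddd
dddAdAd
ddddddd
AddAAdd
dAAdddd
step 3: ddddddd
ddAdddd
ddAdddd
dddAddd
dAAAddd
dAAAddd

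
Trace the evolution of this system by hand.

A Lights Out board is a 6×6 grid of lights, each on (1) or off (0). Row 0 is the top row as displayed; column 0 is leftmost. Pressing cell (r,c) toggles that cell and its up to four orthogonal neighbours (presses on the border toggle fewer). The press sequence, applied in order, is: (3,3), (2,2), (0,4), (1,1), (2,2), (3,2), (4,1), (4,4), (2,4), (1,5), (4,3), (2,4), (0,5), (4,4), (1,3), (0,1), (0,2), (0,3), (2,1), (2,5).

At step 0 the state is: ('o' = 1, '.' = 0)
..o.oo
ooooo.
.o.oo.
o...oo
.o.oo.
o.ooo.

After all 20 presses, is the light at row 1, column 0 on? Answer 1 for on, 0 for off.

step 0: ..o.oo
ooooo.
.o.oo.
o...oo
.o.oo.
o.ooo.
step 1: ..o.oo
ooooo.
.o..o.
o.oo.o
.o..o.
o.ooo.
step 2: ..o.oo
oo.oo.
..ooo.
o..o.o
.o..o.
o.ooo.
step 3: ..oo..
oo.o..
..ooo.
o..o.o
.o..o.
o.ooo.
step 4: .ooo..
..oo..
.oooo.
o..o.o
.o..o.
o.ooo.
step 5: .ooo..
...o..
....o.
o.oo.o
.o..o.
o.ooo.
step 6: .ooo..
...o..
..o.o.
oo...o
.oo.o.
o.ooo.
step 7: .ooo..
...o..
..o.o.
o....o
o...o.
ooooo.
step 8: .ooo..
...o..
..o.o.
o...oo
o..o.o
oooo..
step 9: .ooo..
...oo.
..oo.o
o....o
o..o.o
oooo..
step 10: .ooo.o
...o.o
..oo..
o....o
o..o.o
oooo..
step 11: .ooo.o
...o.o
..oo..
o..o.o
o.o.oo
ooo...
step 12: .ooo.o
...ooo
..o.oo
o..ooo
o.o.oo
ooo...
step 13: .oooo.
...oo.
..o.oo
o..ooo
o.o.oo
ooo...
step 14: .oooo.
...oo.
..o.oo
o..o.o
o.oo..
ooo.o.
step 15: .oo.o.
..o...
..oooo
o..o.o
o.oo..
ooo.o.
step 16: o...o.
.oo...
..oooo
o..o.o
o.oo..
ooo.o.
step 17: ooooo.
.o....
..oooo
o..o.o
o.oo..
ooo.o.
step 18: oo....
.o.o..
..oooo
o..o.o
o.oo..
ooo.o.
step 19: oo....
...o..
oo.ooo
oo.o.o
o.oo..
ooo.o.
step 20: oo....
...o.o
oo.o..
oo.o..
o.oo..
ooo.o.

0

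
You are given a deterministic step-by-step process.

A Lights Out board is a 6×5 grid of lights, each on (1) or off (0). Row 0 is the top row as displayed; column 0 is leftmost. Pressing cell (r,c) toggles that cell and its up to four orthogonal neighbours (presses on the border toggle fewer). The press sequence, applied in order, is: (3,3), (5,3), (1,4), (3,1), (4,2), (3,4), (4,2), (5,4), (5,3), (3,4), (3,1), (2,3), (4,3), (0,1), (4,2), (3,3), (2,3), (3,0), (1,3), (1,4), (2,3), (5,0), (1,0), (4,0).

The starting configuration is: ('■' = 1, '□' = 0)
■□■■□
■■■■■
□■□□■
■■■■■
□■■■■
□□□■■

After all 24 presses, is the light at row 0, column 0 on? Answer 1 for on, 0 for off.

1

step 0: ■□■■□
■■■■■
□■□□■
■■■■■
□■■■■
□□□■■
step 1: ■□■■□
■■■■■
□■□■■
■■□□□
□■■□■
□□□■■
step 2: ■□■■□
■■■■■
□■□■■
■■□□□
□■■■■
□□■□□
step 3: ■□■■■
■■■□□
□■□■□
■■□□□
□■■■■
□□■□□
step 4: ■□■■■
■■■□□
□□□■□
□□■□□
□□■■■
□□■□□
step 5: ■□■■■
■■■□□
□□□■□
□□□□□
□■□□■
□□□□□
step 6: ■□■■■
■■■□□
□□□■■
□□□■■
□■□□□
□□□□□
step 7: ■□■■■
■■■□□
□□□■■
□□■■■
□□■■□
□□■□□
step 8: ■□■■■
■■■□□
□□□■■
□□■■■
□□■■■
□□■■■
step 9: ■□■■■
■■■□□
□□□■■
□□■■■
□□■□■
□□□□□
step 10: ■□■■■
■■■□□
□□□■□
□□■□□
□□■□□
□□□□□
step 11: ■□■■■
■■■□□
□■□■□
■■□□□
□■■□□
□□□□□
step 12: ■□■■■
■■■■□
□■■□■
■■□■□
□■■□□
□□□□□
step 13: ■□■■■
■■■■□
□■■□■
■■□□□
□■□■■
□□□■□
step 14: □■□■■
■□■■□
□■■□■
■■□□□
□■□■■
□□□■□
step 15: □■□■■
■□■■□
□■■□■
■■■□□
□□■□■
□□■■□
step 16: □■□■■
■□■■□
□■■■■
■■□■■
□□■■■
□□■■□
step 17: □■□■■
■□■□□
□■□□□
■■□□■
□□■■■
□□■■□
step 18: □■□■■
■□■□□
■■□□□
□□□□■
■□■■■
□□■■□
step 19: □■□□■
■□□■■
■■□■□
□□□□■
■□■■■
□□■■□
step 20: □■□□□
■□□□□
■■□■■
□□□□■
■□■■■
□□■■□
step 21: □■□□□
■□□■□
■■■□□
□□□■■
■□■■■
□□■■□
step 22: □■□□□
■□□■□
■■■□□
□□□■■
□□■■■
■■■■□
step 23: ■■□□□
□■□■□
□■■□□
□□□■■
□□■■■
■■■■□
step 24: ■■□□□
□■□■□
□■■□□
■□□■■
■■■■■
□■■■□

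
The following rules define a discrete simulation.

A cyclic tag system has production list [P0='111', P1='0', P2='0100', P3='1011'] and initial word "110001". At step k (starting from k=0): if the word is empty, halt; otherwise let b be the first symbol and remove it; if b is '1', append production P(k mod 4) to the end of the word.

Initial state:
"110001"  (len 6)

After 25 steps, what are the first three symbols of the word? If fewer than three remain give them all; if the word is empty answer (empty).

101

0) "110001"  (len 6)
1) "10001111"  (len 8)
2) "00011110"  (len 8)
3) "0011110"  (len 7)
4) "011110"  (len 6)
5) "11110"  (len 5)
6) "11100"  (len 5)
7) "11000100"  (len 8)
8) "10001001011"  (len 11)
9) "0001001011111"  (len 13)
10) "001001011111"  (len 12)
11) "01001011111"  (len 11)
12) "1001011111"  (len 10)
13) "001011111111"  (len 12)
14) "01011111111"  (len 11)
15) "1011111111"  (len 10)
16) "0111111111011"  (len 13)
17) "111111111011"  (len 12)
18) "111111110110"  (len 12)
19) "111111101100100"  (len 15)
20) "111111011001001011"  (len 18)
21) "11111011001001011111"  (len 20)
22) "11110110010010111110"  (len 20)
23) "11101100100101111100100"  (len 23)
24) "11011001001011111001001011"  (len 26)
25) "1011001001011111001001011111"  (len 28)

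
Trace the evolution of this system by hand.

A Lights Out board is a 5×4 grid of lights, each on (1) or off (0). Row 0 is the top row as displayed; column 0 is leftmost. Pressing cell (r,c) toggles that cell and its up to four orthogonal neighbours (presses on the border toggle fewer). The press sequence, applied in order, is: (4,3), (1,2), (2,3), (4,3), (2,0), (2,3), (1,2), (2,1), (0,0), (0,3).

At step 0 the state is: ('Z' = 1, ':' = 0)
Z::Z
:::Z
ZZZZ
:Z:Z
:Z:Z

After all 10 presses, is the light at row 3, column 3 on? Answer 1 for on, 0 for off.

[0] Z::Z
:::Z
ZZZZ
:Z:Z
:Z:Z
[1] Z::Z
:::Z
ZZZZ
:Z::
:ZZ:
[2] Z:ZZ
:ZZ:
ZZ:Z
:Z::
:ZZ:
[3] Z:ZZ
:ZZZ
ZZZ:
:Z:Z
:ZZ:
[4] Z:ZZ
:ZZZ
ZZZ:
:Z::
:Z:Z
[5] Z:ZZ
ZZZZ
::Z:
ZZ::
:Z:Z
[6] Z:ZZ
ZZZ:
:::Z
ZZ:Z
:Z:Z
[7] Z::Z
Z::Z
::ZZ
ZZ:Z
:Z:Z
[8] Z::Z
ZZ:Z
ZZ:Z
Z::Z
:Z:Z
[9] :Z:Z
:Z:Z
ZZ:Z
Z::Z
:Z:Z
[10] :ZZ:
:Z::
ZZ:Z
Z::Z
:Z:Z

1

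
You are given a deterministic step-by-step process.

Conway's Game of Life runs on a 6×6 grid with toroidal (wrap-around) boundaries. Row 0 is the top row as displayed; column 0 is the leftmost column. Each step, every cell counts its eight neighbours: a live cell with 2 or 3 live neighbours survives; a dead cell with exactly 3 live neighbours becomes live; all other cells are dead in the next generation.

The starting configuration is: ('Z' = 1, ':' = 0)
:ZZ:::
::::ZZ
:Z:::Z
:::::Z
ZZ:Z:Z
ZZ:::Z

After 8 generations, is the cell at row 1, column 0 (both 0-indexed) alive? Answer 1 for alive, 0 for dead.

0

0) :ZZ:::
::::ZZ
:Z:::Z
:::::Z
ZZ:Z:Z
ZZ:::Z
1) :ZZ:Z:
:ZZ:ZZ
:::::Z
:ZZ::Z
:ZZ:::
::::ZZ
2) :ZZ:::
:ZZ:ZZ
:::Z:Z
:ZZ:::
:ZZZZZ
Z:::ZZ
3) ::Z:::
:Z::ZZ
:::Z:Z
:Z:::Z
::::::
::::::
4) ::::::
Z:ZZZZ
::Z::Z
Z:::Z:
::::::
::::::
5) :::ZZZ
ZZZZZZ
::Z:::
:::::Z
::::::
::::::
6) :Z::::
ZZ::::
::Z:::
::::::
::::::
::::Z:
7) ZZ::::
ZZZ:::
:Z::::
::::::
::::::
::::::
8) Z:Z:::
::Z:::
ZZZ:::
::::::
::::::
::::::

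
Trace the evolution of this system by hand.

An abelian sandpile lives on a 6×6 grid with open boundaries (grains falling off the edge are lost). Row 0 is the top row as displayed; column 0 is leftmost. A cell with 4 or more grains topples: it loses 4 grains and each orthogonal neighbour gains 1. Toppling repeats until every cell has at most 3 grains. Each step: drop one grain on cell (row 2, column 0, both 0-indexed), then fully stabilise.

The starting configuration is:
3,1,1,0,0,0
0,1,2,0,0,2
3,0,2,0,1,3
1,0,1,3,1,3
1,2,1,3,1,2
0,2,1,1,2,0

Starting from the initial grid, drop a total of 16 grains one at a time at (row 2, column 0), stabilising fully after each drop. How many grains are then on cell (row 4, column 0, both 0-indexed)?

t=0: 3,1,1,0,0,0
0,1,2,0,0,2
3,0,2,0,1,3
1,0,1,3,1,3
1,2,1,3,1,2
0,2,1,1,2,0
t=1: 3,1,1,0,0,0
1,1,2,0,0,2
0,1,2,0,1,3
2,0,1,3,1,3
1,2,1,3,1,2
0,2,1,1,2,0
t=2: 3,1,1,0,0,0
1,1,2,0,0,2
1,1,2,0,1,3
2,0,1,3,1,3
1,2,1,3,1,2
0,2,1,1,2,0
t=3: 3,1,1,0,0,0
1,1,2,0,0,2
2,1,2,0,1,3
2,0,1,3,1,3
1,2,1,3,1,2
0,2,1,1,2,0
t=4: 3,1,1,0,0,0
1,1,2,0,0,2
3,1,2,0,1,3
2,0,1,3,1,3
1,2,1,3,1,2
0,2,1,1,2,0
t=5: 3,1,1,0,0,0
2,1,2,0,0,2
0,2,2,0,1,3
3,0,1,3,1,3
1,2,1,3,1,2
0,2,1,1,2,0
t=6: 3,1,1,0,0,0
2,1,2,0,0,2
1,2,2,0,1,3
3,0,1,3,1,3
1,2,1,3,1,2
0,2,1,1,2,0
t=7: 3,1,1,0,0,0
2,1,2,0,0,2
2,2,2,0,1,3
3,0,1,3,1,3
1,2,1,3,1,2
0,2,1,1,2,0
t=8: 3,1,1,0,0,0
2,1,2,0,0,2
3,2,2,0,1,3
3,0,1,3,1,3
1,2,1,3,1,2
0,2,1,1,2,0
t=9: 3,1,1,0,0,0
3,1,2,0,0,2
1,3,2,0,1,3
0,1,1,3,1,3
2,2,1,3,1,2
0,2,1,1,2,0
t=10: 3,1,1,0,0,0
3,1,2,0,0,2
2,3,2,0,1,3
0,1,1,3,1,3
2,2,1,3,1,2
0,2,1,1,2,0
t=11: 3,1,1,0,0,0
3,1,2,0,0,2
3,3,2,0,1,3
0,1,1,3,1,3
2,2,1,3,1,2
0,2,1,1,2,0
t=12: 0,2,1,0,0,0
1,3,2,0,0,2
2,0,3,0,1,3
1,2,1,3,1,3
2,2,1,3,1,2
0,2,1,1,2,0
t=13: 0,2,1,0,0,0
1,3,2,0,0,2
3,0,3,0,1,3
1,2,1,3,1,3
2,2,1,3,1,2
0,2,1,1,2,0
t=14: 0,2,1,0,0,0
2,3,2,0,0,2
0,1,3,0,1,3
2,2,1,3,1,3
2,2,1,3,1,2
0,2,1,1,2,0
t=15: 0,2,1,0,0,0
2,3,2,0,0,2
1,1,3,0,1,3
2,2,1,3,1,3
2,2,1,3,1,2
0,2,1,1,2,0
t=16: 0,2,1,0,0,0
2,3,2,0,0,2
2,1,3,0,1,3
2,2,1,3,1,3
2,2,1,3,1,2
0,2,1,1,2,0

2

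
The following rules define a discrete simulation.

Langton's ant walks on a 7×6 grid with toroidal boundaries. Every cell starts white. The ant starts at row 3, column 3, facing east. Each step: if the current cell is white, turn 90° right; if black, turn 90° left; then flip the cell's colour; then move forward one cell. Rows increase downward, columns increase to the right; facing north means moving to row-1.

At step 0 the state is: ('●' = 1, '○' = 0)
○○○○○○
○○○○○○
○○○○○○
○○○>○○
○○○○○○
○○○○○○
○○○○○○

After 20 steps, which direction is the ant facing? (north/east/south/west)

west

gen 0: ○○○○○○
○○○○○○
○○○○○○
○○○>○○
○○○○○○
○○○○○○
○○○○○○
gen 1: ○○○○○○
○○○○○○
○○○○○○
○○○●○○
○○○v○○
○○○○○○
○○○○○○
gen 2: ○○○○○○
○○○○○○
○○○○○○
○○○●○○
○○<●○○
○○○○○○
○○○○○○
gen 3: ○○○○○○
○○○○○○
○○○○○○
○○^●○○
○○●●○○
○○○○○○
○○○○○○
gen 4: ○○○○○○
○○○○○○
○○○○○○
○○●>○○
○○●●○○
○○○○○○
○○○○○○
gen 5: ○○○○○○
○○○○○○
○○○^○○
○○●○○○
○○●●○○
○○○○○○
○○○○○○
gen 6: ○○○○○○
○○○○○○
○○○●>○
○○●○○○
○○●●○○
○○○○○○
○○○○○○
gen 7: ○○○○○○
○○○○○○
○○○●●○
○○●○v○
○○●●○○
○○○○○○
○○○○○○
gen 8: ○○○○○○
○○○○○○
○○○●●○
○○●<●○
○○●●○○
○○○○○○
○○○○○○
gen 9: ○○○○○○
○○○○○○
○○○^●○
○○●●●○
○○●●○○
○○○○○○
○○○○○○
gen 10: ○○○○○○
○○○○○○
○○<○●○
○○●●●○
○○●●○○
○○○○○○
○○○○○○
gen 11: ○○○○○○
○○^○○○
○○●○●○
○○●●●○
○○●●○○
○○○○○○
○○○○○○
gen 12: ○○○○○○
○○●>○○
○○●○●○
○○●●●○
○○●●○○
○○○○○○
○○○○○○
gen 13: ○○○○○○
○○●●○○
○○●v●○
○○●●●○
○○●●○○
○○○○○○
○○○○○○
gen 14: ○○○○○○
○○●●○○
○○<●●○
○○●●●○
○○●●○○
○○○○○○
○○○○○○
gen 15: ○○○○○○
○○●●○○
○○○●●○
○○v●●○
○○●●○○
○○○○○○
○○○○○○
gen 16: ○○○○○○
○○●●○○
○○○●●○
○○○>●○
○○●●○○
○○○○○○
○○○○○○
gen 17: ○○○○○○
○○●●○○
○○○^●○
○○○○●○
○○●●○○
○○○○○○
○○○○○○
gen 18: ○○○○○○
○○●●○○
○○<○●○
○○○○●○
○○●●○○
○○○○○○
○○○○○○
gen 19: ○○○○○○
○○^●○○
○○●○●○
○○○○●○
○○●●○○
○○○○○○
○○○○○○
gen 20: ○○○○○○
○<○●○○
○○●○●○
○○○○●○
○○●●○○
○○○○○○
○○○○○○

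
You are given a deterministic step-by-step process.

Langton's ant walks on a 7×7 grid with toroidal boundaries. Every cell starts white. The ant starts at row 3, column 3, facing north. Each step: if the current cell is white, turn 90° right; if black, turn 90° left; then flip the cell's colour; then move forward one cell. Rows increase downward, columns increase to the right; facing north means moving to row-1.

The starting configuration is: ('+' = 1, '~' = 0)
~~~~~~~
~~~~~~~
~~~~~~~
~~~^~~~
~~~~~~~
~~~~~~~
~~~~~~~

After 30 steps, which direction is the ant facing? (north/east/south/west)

gen 0: ~~~~~~~
~~~~~~~
~~~~~~~
~~~^~~~
~~~~~~~
~~~~~~~
~~~~~~~
gen 1: ~~~~~~~
~~~~~~~
~~~~~~~
~~~+>~~
~~~~~~~
~~~~~~~
~~~~~~~
gen 2: ~~~~~~~
~~~~~~~
~~~~~~~
~~~++~~
~~~~v~~
~~~~~~~
~~~~~~~
gen 3: ~~~~~~~
~~~~~~~
~~~~~~~
~~~++~~
~~~<+~~
~~~~~~~
~~~~~~~
gen 4: ~~~~~~~
~~~~~~~
~~~~~~~
~~~^+~~
~~~++~~
~~~~~~~
~~~~~~~
gen 5: ~~~~~~~
~~~~~~~
~~~~~~~
~~<~+~~
~~~++~~
~~~~~~~
~~~~~~~
gen 6: ~~~~~~~
~~~~~~~
~~^~~~~
~~+~+~~
~~~++~~
~~~~~~~
~~~~~~~
gen 7: ~~~~~~~
~~~~~~~
~~+>~~~
~~+~+~~
~~~++~~
~~~~~~~
~~~~~~~
gen 8: ~~~~~~~
~~~~~~~
~~++~~~
~~+v+~~
~~~++~~
~~~~~~~
~~~~~~~
gen 9: ~~~~~~~
~~~~~~~
~~++~~~
~~<++~~
~~~++~~
~~~~~~~
~~~~~~~
gen 10: ~~~~~~~
~~~~~~~
~~++~~~
~~~++~~
~~v++~~
~~~~~~~
~~~~~~~
gen 11: ~~~~~~~
~~~~~~~
~~++~~~
~~~++~~
~<+++~~
~~~~~~~
~~~~~~~
gen 12: ~~~~~~~
~~~~~~~
~~++~~~
~^~++~~
~++++~~
~~~~~~~
~~~~~~~
gen 13: ~~~~~~~
~~~~~~~
~~++~~~
~+>++~~
~++++~~
~~~~~~~
~~~~~~~
gen 14: ~~~~~~~
~~~~~~~
~~++~~~
~++++~~
~+v++~~
~~~~~~~
~~~~~~~
gen 15: ~~~~~~~
~~~~~~~
~~++~~~
~++++~~
~+~>+~~
~~~~~~~
~~~~~~~
gen 16: ~~~~~~~
~~~~~~~
~~++~~~
~++^+~~
~+~~+~~
~~~~~~~
~~~~~~~
gen 17: ~~~~~~~
~~~~~~~
~~++~~~
~+<~+~~
~+~~+~~
~~~~~~~
~~~~~~~
gen 18: ~~~~~~~
~~~~~~~
~~++~~~
~+~~+~~
~+v~+~~
~~~~~~~
~~~~~~~
gen 19: ~~~~~~~
~~~~~~~
~~++~~~
~+~~+~~
~<+~+~~
~~~~~~~
~~~~~~~
gen 20: ~~~~~~~
~~~~~~~
~~++~~~
~+~~+~~
~~+~+~~
~v~~~~~
~~~~~~~
gen 21: ~~~~~~~
~~~~~~~
~~++~~~
~+~~+~~
~~+~+~~
<+~~~~~
~~~~~~~
gen 22: ~~~~~~~
~~~~~~~
~~++~~~
~+~~+~~
^~+~+~~
++~~~~~
~~~~~~~
gen 23: ~~~~~~~
~~~~~~~
~~++~~~
~+~~+~~
+>+~+~~
++~~~~~
~~~~~~~
gen 24: ~~~~~~~
~~~~~~~
~~++~~~
~+~~+~~
+++~+~~
+v~~~~~
~~~~~~~
gen 25: ~~~~~~~
~~~~~~~
~~++~~~
~+~~+~~
+++~+~~
+~>~~~~
~~~~~~~
gen 26: ~~~~~~~
~~~~~~~
~~++~~~
~+~~+~~
+++~+~~
+~+~~~~
~~v~~~~
gen 27: ~~~~~~~
~~~~~~~
~~++~~~
~+~~+~~
+++~+~~
+~+~~~~
~<+~~~~
gen 28: ~~~~~~~
~~~~~~~
~~++~~~
~+~~+~~
+++~+~~
+^+~~~~
~++~~~~
gen 29: ~~~~~~~
~~~~~~~
~~++~~~
~+~~+~~
+++~+~~
++>~~~~
~++~~~~
gen 30: ~~~~~~~
~~~~~~~
~~++~~~
~+~~+~~
++^~+~~
++~~~~~
~++~~~~

north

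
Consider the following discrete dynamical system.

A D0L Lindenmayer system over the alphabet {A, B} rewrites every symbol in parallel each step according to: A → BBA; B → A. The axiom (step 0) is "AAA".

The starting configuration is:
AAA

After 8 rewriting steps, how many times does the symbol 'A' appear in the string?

513

gen 0: AAA
gen 1: BBABBABBA
gen 2: AABBAAABBAAABBA
gen 3: BBABBAAABBABBABBAAABBABBABBAAABBA
gen 4: AABBAAABBABBABBAAABBAAABBAAABBABBABBAAABBAAABBAAABBABBABBAAABBA
gen 5: BBABBAAABBABBABBAAABBAAABBAAABBABBABBAAABBABBABBAAABBABBAB…ABBABBABBAAABBABBABBAAABBABBABBAAABBAAABBAAABBABBABBAAABBA  (len 129)
gen 6: AABBAAABBABBABBAAABBAAABBAAABBABBABBAAABBABBABBAAABBABBABB…ABBABBABBAAABBABBABBAAABBABBABBAAABBAAABBAAABBABBABBAAABBA  (len 255)
gen 7: BBABBAAABBABBABBAAABBAAABBAAABBABBABBAAABBABBABBAAABBABBAB…ABBABBABBAAABBABBABBAAABBABBABBAAABBAAABBAAABBABBABBAAABBA  (len 513)
gen 8: AABBAAABBABBABBAAABBAAABBAAABBABBABBAAABBABBABBAAABBABBABB…ABBABBABBAAABBABBABBAAABBABBABBAAABBAAABBAAABBABBABBAAABBA  (len 1023)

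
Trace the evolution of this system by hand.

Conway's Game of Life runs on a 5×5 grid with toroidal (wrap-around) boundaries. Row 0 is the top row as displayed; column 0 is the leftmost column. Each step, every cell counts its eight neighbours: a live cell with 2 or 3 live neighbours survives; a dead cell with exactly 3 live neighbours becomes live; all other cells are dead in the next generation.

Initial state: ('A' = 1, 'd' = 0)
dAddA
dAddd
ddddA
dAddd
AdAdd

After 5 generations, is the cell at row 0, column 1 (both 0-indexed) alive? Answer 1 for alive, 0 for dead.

0

t=0: dAddA
dAddd
ddddA
dAddd
AdAdd
t=1: dAAdd
ddddd
Adddd
AAddd
AdAdd
t=2: dAAdd
dAddd
AAddd
AdddA
AdAdd
t=3: AdAdd
ddddd
dAddA
ddddA
AdAAA
t=4: AdAdd
AAddd
Adddd
dAAdd
AdAdd
t=5: AdAdA
AdddA
AdAdd
AdAdd
AdAAd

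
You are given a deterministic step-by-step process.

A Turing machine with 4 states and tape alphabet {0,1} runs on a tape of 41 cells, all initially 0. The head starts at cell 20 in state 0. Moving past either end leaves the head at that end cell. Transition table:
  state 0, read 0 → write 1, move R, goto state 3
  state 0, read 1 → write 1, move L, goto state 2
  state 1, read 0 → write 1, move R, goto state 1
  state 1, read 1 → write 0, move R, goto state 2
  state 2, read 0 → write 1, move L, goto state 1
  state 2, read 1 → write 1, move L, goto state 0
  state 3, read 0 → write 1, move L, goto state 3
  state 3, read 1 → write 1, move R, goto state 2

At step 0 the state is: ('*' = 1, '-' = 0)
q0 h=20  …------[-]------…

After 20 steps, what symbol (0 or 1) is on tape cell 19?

t=0: q0 h=20  …------[-]------…
t=1: q3 h=21  …-----*[-]------…
t=2: q3 h=20  …------[*]*-----…
t=3: q2 h=21  …-----*[*]------…
t=4: q0 h=20  …------[*]*-----…
t=5: q2 h=19  …------[-]**----…
t=6: q1 h=18  …------[-]***---…
t=7: q1 h=19  …-----*[*]**----…
t=8: q2 h=20  …----*-[*]*-----…
t=9: q0 h=19  …-----*[-]**----…
t=10: q3 h=20  …----**[*]*-----…
t=11: q2 h=21  …---***[*]------…
t=12: q0 h=20  …----**[*]*-----…
t=13: q2 h=19  …-----*[*]**----…
t=14: q0 h=18  …------[*]***---…
t=15: q2 h=17  …------[-]****--…
t=16: q1 h=16  …------[-]*****-…
t=17: q1 h=17  …-----*[*]****--…
t=18: q2 h=18  …----*-[*]***---…
t=19: q0 h=17  …-----*[-]****--…
t=20: q3 h=18  …----**[*]***---…

1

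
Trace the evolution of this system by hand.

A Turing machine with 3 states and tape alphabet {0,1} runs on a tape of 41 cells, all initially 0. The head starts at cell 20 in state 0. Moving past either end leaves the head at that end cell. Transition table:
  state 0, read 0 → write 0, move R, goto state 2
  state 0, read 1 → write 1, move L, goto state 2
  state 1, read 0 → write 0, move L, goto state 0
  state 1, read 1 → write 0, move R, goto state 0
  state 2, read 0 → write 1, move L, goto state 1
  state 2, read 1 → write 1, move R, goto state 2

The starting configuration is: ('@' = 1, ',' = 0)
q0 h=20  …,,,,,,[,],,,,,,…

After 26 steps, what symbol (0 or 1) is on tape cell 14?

1

[0] q0 h=20  …,,,,,,[,],,,,,,…
[1] q2 h=21  …,,,,,,[,],,,,,,…
[2] q1 h=20  …,,,,,,[,]@,,,,,…
[3] q0 h=19  …,,,,,,[,],@,,,,…
[4] q2 h=20  …,,,,,,[,]@,,,,,…
[5] q1 h=19  …,,,,,,[,]@@,,,,…
[6] q0 h=18  …,,,,,,[,],@@,,,…
[7] q2 h=19  …,,,,,,[,]@@,,,,…
[8] q1 h=18  …,,,,,,[,]@@@,,,…
[9] q0 h=17  …,,,,,,[,],@@@,,…
[10] q2 h=18  …,,,,,,[,]@@@,,,…
[11] q1 h=17  …,,,,,,[,]@@@@,,…
[12] q0 h=16  …,,,,,,[,],@@@@,…
[13] q2 h=17  …,,,,,,[,]@@@@,,…
[14] q1 h=16  …,,,,,,[,]@@@@@,…
[15] q0 h=15  …,,,,,,[,],@@@@@…
[16] q2 h=16  …,,,,,,[,]@@@@@,…
[17] q1 h=15  …,,,,,,[,]@@@@@@…
[18] q0 h=14  …,,,,,,[,],@@@@@…
[19] q2 h=15  …,,,,,,[,]@@@@@@…
[20] q1 h=14  …,,,,,,[,]@@@@@@…
[21] q0 h=13  …,,,,,,[,],@@@@@…
[22] q2 h=14  …,,,,,,[,]@@@@@@…
[23] q1 h=13  …,,,,,,[,]@@@@@@…
[24] q0 h=12  …,,,,,,[,],@@@@@…
[25] q2 h=13  …,,,,,,[,]@@@@@@…
[26] q1 h=12  …,,,,,,[,]@@@@@@…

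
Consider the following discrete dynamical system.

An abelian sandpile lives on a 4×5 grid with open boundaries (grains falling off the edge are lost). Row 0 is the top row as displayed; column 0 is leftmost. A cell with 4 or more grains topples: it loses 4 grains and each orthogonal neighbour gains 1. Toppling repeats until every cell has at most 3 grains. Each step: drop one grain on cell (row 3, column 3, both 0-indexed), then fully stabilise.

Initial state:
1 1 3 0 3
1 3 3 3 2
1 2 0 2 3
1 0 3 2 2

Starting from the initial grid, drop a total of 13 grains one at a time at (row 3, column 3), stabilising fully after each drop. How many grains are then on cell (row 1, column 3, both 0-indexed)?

gen 0: 1 1 3 0 3
1 3 3 3 2
1 2 0 2 3
1 0 3 2 2
gen 1: 1 1 3 0 3
1 3 3 3 2
1 2 0 2 3
1 0 3 3 2
gen 2: 1 1 3 0 3
1 3 3 3 2
1 2 1 3 3
1 1 0 1 3
gen 3: 1 1 3 0 3
1 3 3 3 2
1 2 1 3 3
1 1 0 2 3
gen 4: 1 1 3 0 3
1 3 3 3 2
1 2 1 3 3
1 1 0 3 3
gen 5: 1 3 0 3 0
2 0 2 2 1
1 3 3 2 2
1 1 1 2 1
gen 6: 1 3 0 3 0
2 0 2 2 1
1 3 3 2 2
1 1 1 3 1
gen 7: 1 3 0 3 0
2 0 2 2 1
1 3 3 3 2
1 1 2 0 2
gen 8: 1 3 0 3 0
2 0 2 2 1
1 3 3 3 2
1 1 2 1 2
gen 9: 1 3 0 3 0
2 0 2 2 1
1 3 3 3 2
1 1 2 2 2
gen 10: 1 3 0 3 0
2 0 2 2 1
1 3 3 3 2
1 1 2 3 2
gen 11: 1 3 0 3 0
2 1 3 3 1
2 0 2 1 3
1 3 0 2 3
gen 12: 1 3 0 3 0
2 1 3 3 1
2 0 2 1 3
1 3 0 3 3
gen 13: 1 3 0 3 0
2 1 3 3 2
2 0 2 3 0
1 3 1 1 1

3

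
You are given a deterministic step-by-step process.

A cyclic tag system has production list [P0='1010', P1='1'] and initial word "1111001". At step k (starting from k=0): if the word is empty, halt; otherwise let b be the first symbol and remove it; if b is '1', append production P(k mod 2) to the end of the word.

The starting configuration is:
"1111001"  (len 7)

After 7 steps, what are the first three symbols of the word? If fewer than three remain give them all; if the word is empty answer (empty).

0) "1111001"  (len 7)
1) "1110011010"  (len 10)
2) "1100110101"  (len 10)
3) "1001101011010"  (len 13)
4) "0011010110101"  (len 13)
5) "011010110101"  (len 12)
6) "11010110101"  (len 11)
7) "10101101011010"  (len 14)

101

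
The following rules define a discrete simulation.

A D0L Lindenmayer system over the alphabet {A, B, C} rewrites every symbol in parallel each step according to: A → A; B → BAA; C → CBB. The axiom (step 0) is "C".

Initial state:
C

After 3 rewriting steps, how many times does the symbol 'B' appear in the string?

t=0: C
t=1: CBB
t=2: CBBBAABAA
t=3: CBBBAABAABAAAABAAAA

6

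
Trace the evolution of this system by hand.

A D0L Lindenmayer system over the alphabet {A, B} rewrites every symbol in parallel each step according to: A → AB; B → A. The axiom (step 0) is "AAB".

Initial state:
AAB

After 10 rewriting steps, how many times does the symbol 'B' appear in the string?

[0] AAB
[1] ABABA
[2] ABAABAAB
[3] ABAABABAABABA
[4] ABAABABAABAABABAABAAB
[5] ABAABABAABAABABAABABAABAABABAABABA
[6] ABAABABAABAABABAABABAABAABABAABAABABAABABAABAABABAABAAB
[7] ABAABABAABAABABAABABAABAABABAABAABABAABABAABAABABAABABAABAABABAABAABABAABABAABAABABAABABA
[8] ABAABABAABAABABAABABAABAABABAABAABABAABABAABAABABAABABAABA…AABABAABABAABAABABAABABAABAABABAABAABABAABABAABAABABAABAAB  (len 144)
[9] ABAABABAABAABABAABABAABAABABAABAABABAABABAABAABABAABABAABA…AABABAABABAABAABABAABABAABAABABAABAABABAABABAABAABABAABABA  (len 233)
[10] ABAABABAABAABABAABABAABAABABAABAABABAABABAABAABABAABABAABA…AABABAABABAABAABABAABABAABAABABAABAABABAABABAABAABABAABAAB  (len 377)

144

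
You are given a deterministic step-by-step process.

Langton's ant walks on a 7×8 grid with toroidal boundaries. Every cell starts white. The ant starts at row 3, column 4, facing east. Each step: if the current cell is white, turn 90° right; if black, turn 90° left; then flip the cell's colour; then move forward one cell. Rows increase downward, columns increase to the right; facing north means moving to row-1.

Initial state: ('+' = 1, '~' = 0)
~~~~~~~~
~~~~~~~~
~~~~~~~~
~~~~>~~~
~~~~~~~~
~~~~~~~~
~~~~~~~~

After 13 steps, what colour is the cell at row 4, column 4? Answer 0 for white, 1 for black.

1

step 0: ~~~~~~~~
~~~~~~~~
~~~~~~~~
~~~~>~~~
~~~~~~~~
~~~~~~~~
~~~~~~~~
step 1: ~~~~~~~~
~~~~~~~~
~~~~~~~~
~~~~+~~~
~~~~v~~~
~~~~~~~~
~~~~~~~~
step 2: ~~~~~~~~
~~~~~~~~
~~~~~~~~
~~~~+~~~
~~~<+~~~
~~~~~~~~
~~~~~~~~
step 3: ~~~~~~~~
~~~~~~~~
~~~~~~~~
~~~^+~~~
~~~++~~~
~~~~~~~~
~~~~~~~~
step 4: ~~~~~~~~
~~~~~~~~
~~~~~~~~
~~~+>~~~
~~~++~~~
~~~~~~~~
~~~~~~~~
step 5: ~~~~~~~~
~~~~~~~~
~~~~^~~~
~~~+~~~~
~~~++~~~
~~~~~~~~
~~~~~~~~
step 6: ~~~~~~~~
~~~~~~~~
~~~~+>~~
~~~+~~~~
~~~++~~~
~~~~~~~~
~~~~~~~~
step 7: ~~~~~~~~
~~~~~~~~
~~~~++~~
~~~+~v~~
~~~++~~~
~~~~~~~~
~~~~~~~~
step 8: ~~~~~~~~
~~~~~~~~
~~~~++~~
~~~+<+~~
~~~++~~~
~~~~~~~~
~~~~~~~~
step 9: ~~~~~~~~
~~~~~~~~
~~~~^+~~
~~~+++~~
~~~++~~~
~~~~~~~~
~~~~~~~~
step 10: ~~~~~~~~
~~~~~~~~
~~~<~+~~
~~~+++~~
~~~++~~~
~~~~~~~~
~~~~~~~~
step 11: ~~~~~~~~
~~~^~~~~
~~~+~+~~
~~~+++~~
~~~++~~~
~~~~~~~~
~~~~~~~~
step 12: ~~~~~~~~
~~~+>~~~
~~~+~+~~
~~~+++~~
~~~++~~~
~~~~~~~~
~~~~~~~~
step 13: ~~~~~~~~
~~~++~~~
~~~+v+~~
~~~+++~~
~~~++~~~
~~~~~~~~
~~~~~~~~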